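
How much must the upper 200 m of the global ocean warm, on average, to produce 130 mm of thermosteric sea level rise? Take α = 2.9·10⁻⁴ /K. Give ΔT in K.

ΔT = Δh/(αH) = 0.13 / (2.9×10⁻⁴ × 200) ≈ 2.241 K

2.24 K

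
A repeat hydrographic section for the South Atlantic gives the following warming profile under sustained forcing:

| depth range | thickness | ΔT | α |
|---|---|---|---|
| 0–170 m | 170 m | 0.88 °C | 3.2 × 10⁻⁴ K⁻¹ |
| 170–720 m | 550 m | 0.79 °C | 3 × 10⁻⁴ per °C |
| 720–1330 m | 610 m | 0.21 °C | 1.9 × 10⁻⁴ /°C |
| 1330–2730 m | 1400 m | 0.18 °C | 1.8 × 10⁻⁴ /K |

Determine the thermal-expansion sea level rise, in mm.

Layer 1: 3.2×10⁻⁴ × 170 × 0.88 = 0.047872 m
170–720 m: 0.79 × 550 × 3×10⁻⁴ = 0.13035 m
720–1330 m: 0.21 × 610 × 1.9×10⁻⁴ = 0.024339 m
1330–2730 m: 1.8×10⁻⁴ × 1400 × 0.18 = 0.04536 m
Δh = 0.047872 + 0.13035 + 0.024339 + 0.04536 = 0.247921 m ≈ 250 mm

250 mm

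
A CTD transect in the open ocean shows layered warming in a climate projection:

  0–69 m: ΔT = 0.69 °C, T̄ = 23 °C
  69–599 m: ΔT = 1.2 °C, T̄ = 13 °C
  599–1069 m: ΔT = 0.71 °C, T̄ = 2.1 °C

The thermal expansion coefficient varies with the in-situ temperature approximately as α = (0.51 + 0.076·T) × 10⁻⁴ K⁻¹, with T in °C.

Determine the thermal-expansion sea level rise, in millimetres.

Δh ≈ 130 mm

Layer 1: α = (0.51 + 0.076×23)×10⁻⁴ = 2.258×10⁻⁴ K⁻¹
Layer 2: α = (0.51 + 0.076×13)×10⁻⁴ = 1.498×10⁻⁴ K⁻¹
Layer 3: α = (0.51 + 0.076×2.1)×10⁻⁴ = 0.6696×10⁻⁴ K⁻¹
69 × 0.69 × 2.258×10⁻⁴ = 0.010750338 m
Layer 2: 530 × 1.498×10⁻⁴ × 1.2 = 0.0952728 m
Layer 3: 0.6696×10⁻⁴ × 0.71 × 470 = 0.022344552 m
Δh = 0.010750338 + 0.0952728 + 0.022344552 = 0.12836769 m ≈ 130 mm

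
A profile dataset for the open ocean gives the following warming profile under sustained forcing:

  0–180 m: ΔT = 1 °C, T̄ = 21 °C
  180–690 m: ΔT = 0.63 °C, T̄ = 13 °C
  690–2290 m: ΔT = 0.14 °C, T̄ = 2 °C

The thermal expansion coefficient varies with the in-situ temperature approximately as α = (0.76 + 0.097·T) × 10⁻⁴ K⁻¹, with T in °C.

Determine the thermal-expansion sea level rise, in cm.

14 cm of thermosteric rise

Layer 1: α = (0.76 + 0.097×21)×10⁻⁴ = 2.797×10⁻⁴ K⁻¹
Layer 2: α = (0.76 + 0.097×13)×10⁻⁴ = 2.021×10⁻⁴ K⁻¹
Layer 3: α = (0.76 + 0.097×2)×10⁻⁴ = 0.954×10⁻⁴ K⁻¹
0–180 m: 1 × 180 × 2.797×10⁻⁴ = 0.050346 m
Layer 2: 2.021×10⁻⁴ × 510 × 0.63 = 0.06493473 m
0.954×10⁻⁴ × 1600 × 0.14 = 0.0213696 m
Δh = 0.050346 + 0.06493473 + 0.0213696 = 0.13665033 m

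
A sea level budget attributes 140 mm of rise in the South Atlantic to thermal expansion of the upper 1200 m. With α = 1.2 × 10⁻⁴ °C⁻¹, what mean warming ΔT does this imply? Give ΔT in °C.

ΔT = Δh/(αH) = 0.14 / (1.2×10⁻⁴ × 1200) ≈ 0.9722 °C

about 0.972 °C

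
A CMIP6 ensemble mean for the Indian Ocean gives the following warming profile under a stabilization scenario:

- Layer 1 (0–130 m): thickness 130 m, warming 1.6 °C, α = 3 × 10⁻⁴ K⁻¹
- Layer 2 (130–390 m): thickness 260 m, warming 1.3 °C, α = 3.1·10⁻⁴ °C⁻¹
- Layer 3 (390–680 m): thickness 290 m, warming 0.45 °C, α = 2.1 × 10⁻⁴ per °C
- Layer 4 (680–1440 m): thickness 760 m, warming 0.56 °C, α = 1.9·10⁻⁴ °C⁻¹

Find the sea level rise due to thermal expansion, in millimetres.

Δh ≈ 275 mm

0–130 m: 130 × 1.6 × 3×10⁻⁴ = 0.06240 m
260 × 1.3 × 3.1×10⁻⁴ = 0.10478 m
390–680 m: 0.45 × 290 × 2.1×10⁻⁴ = 0.027405 m
Layer 4: 1.9×10⁻⁴ × 760 × 0.56 = 0.080864 m
Δh = 0.06240 + 0.10478 + 0.027405 + 0.080864 = 0.275449 m ≈ 275 mm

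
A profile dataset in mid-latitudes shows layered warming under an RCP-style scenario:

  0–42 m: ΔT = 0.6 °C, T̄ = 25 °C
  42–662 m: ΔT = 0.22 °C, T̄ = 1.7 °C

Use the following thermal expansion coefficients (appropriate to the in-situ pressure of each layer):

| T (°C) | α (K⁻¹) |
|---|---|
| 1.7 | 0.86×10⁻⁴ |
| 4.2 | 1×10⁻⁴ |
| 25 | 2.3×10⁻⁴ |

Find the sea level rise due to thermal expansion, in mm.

17.5 mm of thermosteric rise

Layer 1 at 25 °C → α = 2.3×10⁻⁴ K⁻¹
Layer 2 at 1.7 °C → α = 0.86×10⁻⁴ K⁻¹
0–42 m: 42 × 0.6 × 2.3×10⁻⁴ = 0.005796 m
Layer 2: 0.22 × 620 × 0.86×10⁻⁴ = 0.0117304 m
Δh = 0.005796 + 0.0117304 = 0.0175264 m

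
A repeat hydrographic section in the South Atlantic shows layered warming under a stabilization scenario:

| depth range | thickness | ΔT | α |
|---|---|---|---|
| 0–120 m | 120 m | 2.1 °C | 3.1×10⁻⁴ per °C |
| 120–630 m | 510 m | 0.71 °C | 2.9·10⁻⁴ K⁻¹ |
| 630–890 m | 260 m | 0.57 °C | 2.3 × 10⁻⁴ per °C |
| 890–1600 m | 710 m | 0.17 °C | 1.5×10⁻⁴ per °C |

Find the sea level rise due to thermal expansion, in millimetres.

240 mm

2.1 × 3.1×10⁻⁴ × 120 = 0.07812 m
Layer 2: 510 × 0.71 × 2.9×10⁻⁴ = 0.105009 m
630–890 m: 2.3×10⁻⁴ × 260 × 0.57 = 0.034086 m
1.5×10⁻⁴ × 0.17 × 710 = 0.018105 m
Δh = 0.07812 + 0.105009 + 0.034086 + 0.018105 = 0.23532 m ≈ 240 mm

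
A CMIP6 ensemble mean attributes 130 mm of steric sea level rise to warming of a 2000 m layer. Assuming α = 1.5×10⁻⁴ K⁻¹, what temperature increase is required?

about 0.43 K

ΔT = Δh/(αH) = 0.13 / (1.5×10⁻⁴ × 2000) ≈ 0.4333 K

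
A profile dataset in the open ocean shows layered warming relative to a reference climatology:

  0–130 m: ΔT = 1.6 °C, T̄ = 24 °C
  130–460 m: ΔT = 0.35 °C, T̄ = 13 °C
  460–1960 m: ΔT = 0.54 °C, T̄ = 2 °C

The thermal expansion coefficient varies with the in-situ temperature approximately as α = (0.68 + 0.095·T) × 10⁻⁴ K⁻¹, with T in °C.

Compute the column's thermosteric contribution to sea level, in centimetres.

Layer 1: α = (0.68 + 0.095×24)×10⁻⁴ = 2.96×10⁻⁴ K⁻¹
Layer 2: α = (0.68 + 0.095×13)×10⁻⁴ = 1.915×10⁻⁴ K⁻¹
Layer 3: α = (0.68 + 0.095×2)×10⁻⁴ = 0.87×10⁻⁴ K⁻¹
Layer 1: 1.6 × 2.96×10⁻⁴ × 130 = 0.061568 m
130–460 m: 330 × 0.35 × 1.915×10⁻⁴ = 0.02211825 m
Layer 3: 1500 × 0.87×10⁻⁴ × 0.54 = 0.07047 m
Δh = 0.061568 + 0.02211825 + 0.07047 = 0.15415625 m

15.4 cm of thermosteric rise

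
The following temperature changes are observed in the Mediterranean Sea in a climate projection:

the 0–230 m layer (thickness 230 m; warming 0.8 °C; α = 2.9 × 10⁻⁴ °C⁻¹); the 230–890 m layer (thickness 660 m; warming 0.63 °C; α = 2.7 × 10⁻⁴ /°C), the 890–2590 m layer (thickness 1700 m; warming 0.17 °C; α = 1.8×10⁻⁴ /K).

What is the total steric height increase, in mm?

Δh ≈ 218 mm

Layer 1: 2.9×10⁻⁴ × 230 × 0.8 = 0.05336 m
230–890 m: 660 × 2.7×10⁻⁴ × 0.63 = 0.112266 m
Layer 3: 0.17 × 1700 × 1.8×10⁻⁴ = 0.05202 m
Δh = 0.05336 + 0.112266 + 0.05202 = 0.217646 m ≈ 218 mm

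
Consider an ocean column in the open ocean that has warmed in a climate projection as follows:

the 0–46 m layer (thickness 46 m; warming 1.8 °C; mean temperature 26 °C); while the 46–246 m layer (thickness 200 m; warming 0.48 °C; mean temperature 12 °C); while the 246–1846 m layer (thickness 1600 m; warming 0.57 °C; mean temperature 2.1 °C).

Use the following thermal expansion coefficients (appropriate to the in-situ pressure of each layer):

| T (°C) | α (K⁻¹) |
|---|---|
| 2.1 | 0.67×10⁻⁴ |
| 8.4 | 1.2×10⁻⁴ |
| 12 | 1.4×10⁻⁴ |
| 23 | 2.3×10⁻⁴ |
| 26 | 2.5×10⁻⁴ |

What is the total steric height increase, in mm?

Layer 1 at 26 °C → α = 2.5×10⁻⁴ K⁻¹
Layer 2 at 12 °C → α = 1.4×10⁻⁴ K⁻¹
Layer 3 at 2.1 °C → α = 0.67×10⁻⁴ K⁻¹
0–46 m: 1.8 × 2.5×10⁻⁴ × 46 = 0.02070 m
Layer 2: 1.4×10⁻⁴ × 0.48 × 200 = 0.01344 m
246–1846 m: 1600 × 0.67×10⁻⁴ × 0.57 = 0.061104 m
Δh = 0.02070 + 0.01344 + 0.061104 = 0.095244 m

Δh = 95.2 mm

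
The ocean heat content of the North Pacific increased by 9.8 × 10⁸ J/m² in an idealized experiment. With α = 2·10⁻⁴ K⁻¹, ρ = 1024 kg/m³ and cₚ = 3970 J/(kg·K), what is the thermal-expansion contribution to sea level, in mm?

Δh ≈ 48.2 mm

Δh = αQ/(ρcₚ) = 2×10⁻⁴ × 9.8×10⁸ / (1024 × 3970) ≈ 0.048213 m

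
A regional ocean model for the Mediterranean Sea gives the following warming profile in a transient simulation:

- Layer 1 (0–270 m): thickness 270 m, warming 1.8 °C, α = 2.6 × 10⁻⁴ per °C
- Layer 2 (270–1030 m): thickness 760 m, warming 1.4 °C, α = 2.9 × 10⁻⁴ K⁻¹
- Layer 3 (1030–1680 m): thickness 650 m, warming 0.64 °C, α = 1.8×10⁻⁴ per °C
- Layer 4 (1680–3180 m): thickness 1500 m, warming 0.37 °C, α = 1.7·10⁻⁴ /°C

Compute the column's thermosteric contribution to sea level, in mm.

Layer 1: 2.6×10⁻⁴ × 270 × 1.8 = 0.12636 m
270–1030 m: 760 × 2.9×10⁻⁴ × 1.4 = 0.30856 m
1030–1680 m: 0.64 × 1.8×10⁻⁴ × 650 = 0.07488 m
0.37 × 1500 × 1.7×10⁻⁴ = 0.09435 m
Δh = 0.12636 + 0.30856 + 0.07488 + 0.09435 = 0.60415 m

604 mm of thermosteric rise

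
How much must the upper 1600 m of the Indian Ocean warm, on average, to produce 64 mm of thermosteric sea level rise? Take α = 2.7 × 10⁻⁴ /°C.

ΔT ≈ 0.15 °C

ΔT = Δh/(αH) = 0.064 / (2.7×10⁻⁴ × 1600) ≈ 0.1481 °C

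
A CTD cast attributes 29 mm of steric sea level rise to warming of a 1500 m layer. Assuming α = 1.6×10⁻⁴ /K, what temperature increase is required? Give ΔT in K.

about 0.121 K

ΔT = Δh/(αH) = 0.029 / (1.6×10⁻⁴ × 1500) ≈ 0.1208 K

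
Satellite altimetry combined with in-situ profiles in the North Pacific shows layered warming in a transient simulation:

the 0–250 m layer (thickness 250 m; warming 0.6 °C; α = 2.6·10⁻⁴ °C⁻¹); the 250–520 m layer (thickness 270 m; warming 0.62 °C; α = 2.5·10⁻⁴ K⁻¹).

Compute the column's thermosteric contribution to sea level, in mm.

0–250 m: 2.6×10⁻⁴ × 0.6 × 250 = 0.03900 m
2.5×10⁻⁴ × 270 × 0.62 = 0.04185 m
Δh = 0.03900 + 0.04185 = 0.08085 m ≈ 80.9 mm

80.9 mm of thermosteric rise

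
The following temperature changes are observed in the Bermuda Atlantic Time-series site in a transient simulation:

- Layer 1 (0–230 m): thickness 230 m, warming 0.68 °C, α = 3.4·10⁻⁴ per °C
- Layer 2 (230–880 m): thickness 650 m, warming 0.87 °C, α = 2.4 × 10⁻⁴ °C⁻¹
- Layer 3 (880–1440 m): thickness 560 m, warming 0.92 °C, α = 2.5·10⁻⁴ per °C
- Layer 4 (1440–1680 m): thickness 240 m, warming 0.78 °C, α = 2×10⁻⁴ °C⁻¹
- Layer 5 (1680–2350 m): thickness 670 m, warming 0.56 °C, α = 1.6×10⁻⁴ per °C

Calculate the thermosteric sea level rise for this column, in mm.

0–230 m: 0.68 × 230 × 3.4×10⁻⁴ = 0.053176 m
2.4×10⁻⁴ × 0.87 × 650 = 0.13572 m
Layer 3: 2.5×10⁻⁴ × 0.92 × 560 = 0.12880 m
Layer 4: 240 × 2×10⁻⁴ × 0.78 = 0.03744 m
1680–2350 m: 1.6×10⁻⁴ × 670 × 0.56 = 0.060032 m
Δh = 0.053176 + 0.13572 + 0.12880 + 0.03744 + 0.060032 = 0.415168 m ≈ 415 mm

415 mm of thermosteric rise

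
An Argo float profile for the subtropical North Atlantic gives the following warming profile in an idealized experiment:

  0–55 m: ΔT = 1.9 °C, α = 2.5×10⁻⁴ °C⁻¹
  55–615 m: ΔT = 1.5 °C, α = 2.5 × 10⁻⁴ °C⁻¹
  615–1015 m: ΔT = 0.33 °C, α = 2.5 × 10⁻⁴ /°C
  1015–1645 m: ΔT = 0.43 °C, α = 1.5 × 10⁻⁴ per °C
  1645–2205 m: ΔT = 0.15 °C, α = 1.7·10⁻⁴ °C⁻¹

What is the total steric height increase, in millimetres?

55 × 2.5×10⁻⁴ × 1.9 = 0.026125 m
55–615 m: 560 × 1.5 × 2.5×10⁻⁴ = 0.21000 m
Layer 3: 400 × 0.33 × 2.5×10⁻⁴ = 0.03300 m
1015–1645 m: 630 × 1.5×10⁻⁴ × 0.43 = 0.040635 m
Layer 5: 0.15 × 560 × 1.7×10⁻⁴ = 0.01428 m
Δh = 0.026125 + 0.21000 + 0.03300 + 0.040635 + 0.01428 = 0.32404 m

324 mm of thermosteric rise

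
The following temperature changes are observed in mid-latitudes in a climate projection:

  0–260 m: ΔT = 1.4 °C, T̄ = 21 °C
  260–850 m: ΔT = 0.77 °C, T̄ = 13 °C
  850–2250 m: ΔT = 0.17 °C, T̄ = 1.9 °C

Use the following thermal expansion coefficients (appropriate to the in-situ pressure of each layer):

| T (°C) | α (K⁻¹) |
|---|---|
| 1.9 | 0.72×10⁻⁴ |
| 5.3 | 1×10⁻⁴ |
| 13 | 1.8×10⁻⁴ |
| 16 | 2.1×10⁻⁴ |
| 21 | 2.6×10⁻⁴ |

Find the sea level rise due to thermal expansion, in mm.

Δh ≈ 194 mm

Layer 1 at 21 °C → α = 2.6×10⁻⁴ K⁻¹
Layer 2 at 13 °C → α = 1.8×10⁻⁴ K⁻¹
Layer 3 at 1.9 °C → α = 0.72×10⁻⁴ K⁻¹
1.4 × 260 × 2.6×10⁻⁴ = 0.09464 m
0.77 × 1.8×10⁻⁴ × 590 = 0.081774 m
Layer 3: 1400 × 0.17 × 0.72×10⁻⁴ = 0.017136 m
Δh = 0.09464 + 0.081774 + 0.017136 = 0.19355 m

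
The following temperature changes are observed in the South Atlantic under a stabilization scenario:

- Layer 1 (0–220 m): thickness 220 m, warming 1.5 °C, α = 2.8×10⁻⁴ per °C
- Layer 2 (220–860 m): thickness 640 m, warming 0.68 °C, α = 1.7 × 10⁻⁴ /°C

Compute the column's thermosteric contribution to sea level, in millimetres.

166 mm

2.8×10⁻⁴ × 1.5 × 220 = 0.09240 m
220–860 m: 1.7×10⁻⁴ × 0.68 × 640 = 0.073984 m
Δh = 0.09240 + 0.073984 = 0.166384 m ≈ 166 mm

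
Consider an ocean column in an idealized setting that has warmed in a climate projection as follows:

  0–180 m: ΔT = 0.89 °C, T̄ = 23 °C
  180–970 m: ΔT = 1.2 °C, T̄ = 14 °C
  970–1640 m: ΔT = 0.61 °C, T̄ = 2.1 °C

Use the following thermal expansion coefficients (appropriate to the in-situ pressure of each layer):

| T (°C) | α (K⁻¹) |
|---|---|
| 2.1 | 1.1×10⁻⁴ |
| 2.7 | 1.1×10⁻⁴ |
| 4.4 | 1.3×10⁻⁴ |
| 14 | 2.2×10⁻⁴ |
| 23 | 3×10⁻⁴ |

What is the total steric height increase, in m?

Layer 1 at 23 °C → α = 3×10⁻⁴ K⁻¹
Layer 2 at 14 °C → α = 2.2×10⁻⁴ K⁻¹
Layer 3 at 2.1 °C → α = 1.1×10⁻⁴ K⁻¹
0–180 m: 180 × 3×10⁻⁴ × 0.89 = 0.04806 m
180–970 m: 790 × 1.2 × 2.2×10⁻⁴ = 0.20856 m
Layer 3: 670 × 0.61 × 1.1×10⁻⁴ = 0.044957 m
Δh = 0.04806 + 0.20856 + 0.044957 = 0.301577 m

Δh = 0.302 m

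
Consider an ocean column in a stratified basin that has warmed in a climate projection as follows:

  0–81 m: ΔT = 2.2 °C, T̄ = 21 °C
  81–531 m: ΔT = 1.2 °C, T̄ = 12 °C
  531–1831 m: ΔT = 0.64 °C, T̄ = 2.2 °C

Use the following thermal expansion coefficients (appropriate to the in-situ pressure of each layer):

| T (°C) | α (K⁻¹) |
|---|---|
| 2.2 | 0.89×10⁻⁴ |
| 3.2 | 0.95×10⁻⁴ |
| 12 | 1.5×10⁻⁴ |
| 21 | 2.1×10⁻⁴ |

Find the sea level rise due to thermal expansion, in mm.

Layer 1 at 21 °C → α = 2.1×10⁻⁴ K⁻¹
Layer 2 at 12 °C → α = 1.5×10⁻⁴ K⁻¹
Layer 3 at 2.2 °C → α = 0.89×10⁻⁴ K⁻¹
0–81 m: 2.1×10⁻⁴ × 2.2 × 81 = 0.037422 m
Layer 2: 1.2 × 450 × 1.5×10⁻⁴ = 0.08100 m
Layer 3: 0.89×10⁻⁴ × 0.64 × 1300 = 0.074048 m
Δh = 0.037422 + 0.08100 + 0.074048 = 0.19247 m

about 190 mm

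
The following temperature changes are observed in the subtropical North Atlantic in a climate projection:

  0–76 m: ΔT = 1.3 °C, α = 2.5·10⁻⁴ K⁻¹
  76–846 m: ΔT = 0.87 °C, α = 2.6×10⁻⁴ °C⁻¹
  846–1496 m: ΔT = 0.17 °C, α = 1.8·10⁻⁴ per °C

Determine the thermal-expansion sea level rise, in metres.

about 0.219 m

76 × 1.3 × 2.5×10⁻⁴ = 0.02470 m
2.6×10⁻⁴ × 770 × 0.87 = 0.174174 m
Layer 3: 1.8×10⁻⁴ × 650 × 0.17 = 0.01989 m
Δh = 0.02470 + 0.174174 + 0.01989 = 0.218764 m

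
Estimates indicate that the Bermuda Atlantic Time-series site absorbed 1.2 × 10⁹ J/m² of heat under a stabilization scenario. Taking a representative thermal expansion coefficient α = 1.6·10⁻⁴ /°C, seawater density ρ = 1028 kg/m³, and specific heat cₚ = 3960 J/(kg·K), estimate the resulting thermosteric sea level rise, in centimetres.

Δh = αQ/(ρcₚ) = 1.6×10⁻⁴ × 1.2×10⁹ / (1028 × 3960) ≈ 0.047164 m

4.72 cm of thermosteric rise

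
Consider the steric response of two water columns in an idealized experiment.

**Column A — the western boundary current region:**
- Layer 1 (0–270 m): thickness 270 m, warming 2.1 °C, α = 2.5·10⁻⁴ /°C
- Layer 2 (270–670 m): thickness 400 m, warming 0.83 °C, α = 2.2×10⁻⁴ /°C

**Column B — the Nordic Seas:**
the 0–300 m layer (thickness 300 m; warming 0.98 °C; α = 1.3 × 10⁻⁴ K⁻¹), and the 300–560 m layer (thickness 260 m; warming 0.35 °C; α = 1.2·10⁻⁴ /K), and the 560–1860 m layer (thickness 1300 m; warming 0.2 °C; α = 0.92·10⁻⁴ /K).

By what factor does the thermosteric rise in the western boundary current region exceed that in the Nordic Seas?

A 2.1 × 2.5×10⁻⁴ × 270 = 0.14175 m
A 2.2×10⁻⁴ × 0.83 × 400 = 0.07304 m
A total: 0.21479 m
B 300 × 0.98 × 1.3×10⁻⁴ = 0.03822 m
B Layer 2: 0.35 × 260 × 1.2×10⁻⁴ = 0.01092 m
B 0.92×10⁻⁴ × 1300 × 0.2 = 0.02392 m
B total: 0.07306 m
Ratio: 0.21479 / 0.07306 ≈ 2.940

a factor of 2.94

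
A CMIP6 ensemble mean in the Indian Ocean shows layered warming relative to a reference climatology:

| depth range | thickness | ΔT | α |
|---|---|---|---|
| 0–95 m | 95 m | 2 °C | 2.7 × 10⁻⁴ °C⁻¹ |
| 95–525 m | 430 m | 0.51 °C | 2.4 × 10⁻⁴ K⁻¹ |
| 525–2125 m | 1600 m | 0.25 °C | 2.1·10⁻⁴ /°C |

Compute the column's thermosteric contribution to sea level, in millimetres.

0–95 m: 95 × 2.7×10⁻⁴ × 2 = 0.05130 m
0.51 × 2.4×10⁻⁴ × 430 = 0.052632 m
525–2125 m: 1600 × 2.1×10⁻⁴ × 0.25 = 0.08400 m
Δh = 0.05130 + 0.052632 + 0.08400 = 0.187932 m

Δh ≈ 188 mm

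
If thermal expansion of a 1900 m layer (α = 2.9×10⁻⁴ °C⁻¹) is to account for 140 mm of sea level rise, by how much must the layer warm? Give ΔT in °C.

ΔT = Δh/(αH) = 0.14 / (2.9×10⁻⁴ × 1900) ≈ 0.2541 °C

ΔT ≈ 0.254 °C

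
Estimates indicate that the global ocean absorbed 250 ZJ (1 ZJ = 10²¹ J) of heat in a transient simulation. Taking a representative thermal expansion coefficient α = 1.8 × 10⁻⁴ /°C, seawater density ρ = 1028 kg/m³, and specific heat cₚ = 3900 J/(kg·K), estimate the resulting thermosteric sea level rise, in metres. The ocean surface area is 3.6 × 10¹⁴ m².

0.031 m of thermosteric rise

Per unit area: Q = 250×10²¹ / (3.6×10¹⁴) ≈ 6.944×10⁸ J/m²
Δh = αQ/(ρcₚ) = 1.8×10⁻⁴ × 6.944×10⁸ / (1028 × 3900) ≈ 0.031176 m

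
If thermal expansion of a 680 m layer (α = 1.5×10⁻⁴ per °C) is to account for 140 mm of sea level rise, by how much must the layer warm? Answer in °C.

ΔT = Δh/(αH) = 0.14 / (1.5×10⁻⁴ × 680) ≈ 1.373 °C

ΔT ≈ 1.37 °C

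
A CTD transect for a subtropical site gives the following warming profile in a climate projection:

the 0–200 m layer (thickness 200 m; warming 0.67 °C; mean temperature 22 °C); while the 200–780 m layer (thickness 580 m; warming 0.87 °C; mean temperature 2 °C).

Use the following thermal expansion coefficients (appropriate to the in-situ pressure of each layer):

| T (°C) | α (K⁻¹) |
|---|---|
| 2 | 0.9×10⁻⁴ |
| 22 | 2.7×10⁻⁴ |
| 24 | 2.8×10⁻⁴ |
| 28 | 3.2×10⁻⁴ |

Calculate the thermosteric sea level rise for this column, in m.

Layer 1 at 22 °C → α = 2.7×10⁻⁴ K⁻¹
Layer 2 at 2 °C → α = 0.9×10⁻⁴ K⁻¹
Layer 1: 2.7×10⁻⁴ × 0.67 × 200 = 0.03618 m
0.87 × 580 × 0.9×10⁻⁴ = 0.045414 m
Δh = 0.03618 + 0.045414 = 0.081594 m ≈ 0.082 m

Δh = 0.082 m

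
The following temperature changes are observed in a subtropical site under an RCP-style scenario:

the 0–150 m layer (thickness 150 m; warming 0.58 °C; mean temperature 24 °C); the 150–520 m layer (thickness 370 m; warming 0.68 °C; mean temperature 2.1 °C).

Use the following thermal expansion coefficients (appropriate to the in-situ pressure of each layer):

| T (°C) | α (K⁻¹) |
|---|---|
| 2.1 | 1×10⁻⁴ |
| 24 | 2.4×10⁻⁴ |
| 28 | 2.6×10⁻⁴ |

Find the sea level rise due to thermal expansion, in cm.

Layer 1 at 24 °C → α = 2.4×10⁻⁴ K⁻¹
Layer 2 at 2.1 °C → α = 1×10⁻⁴ K⁻¹
Layer 1: 150 × 0.58 × 2.4×10⁻⁴ = 0.02088 m
0.68 × 1×10⁻⁴ × 370 = 0.02516 m
Δh = 0.02088 + 0.02516 = 0.04604 m

about 4.6 cm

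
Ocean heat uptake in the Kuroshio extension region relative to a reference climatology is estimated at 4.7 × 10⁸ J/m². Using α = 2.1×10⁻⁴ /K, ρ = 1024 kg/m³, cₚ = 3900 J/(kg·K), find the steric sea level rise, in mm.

Δh ≈ 25 mm

Δh = αQ/(ρcₚ) = 2.1×10⁻⁴ × 4.7×10⁸ / (1024 × 3900) ≈ 0.024715 m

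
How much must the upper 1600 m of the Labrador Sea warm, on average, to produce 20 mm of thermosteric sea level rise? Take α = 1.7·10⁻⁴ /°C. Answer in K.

ΔT = Δh/(αH) = 0.02 / (1.7×10⁻⁴ × 1600) ≈ 0.07353 K

about 0.074 K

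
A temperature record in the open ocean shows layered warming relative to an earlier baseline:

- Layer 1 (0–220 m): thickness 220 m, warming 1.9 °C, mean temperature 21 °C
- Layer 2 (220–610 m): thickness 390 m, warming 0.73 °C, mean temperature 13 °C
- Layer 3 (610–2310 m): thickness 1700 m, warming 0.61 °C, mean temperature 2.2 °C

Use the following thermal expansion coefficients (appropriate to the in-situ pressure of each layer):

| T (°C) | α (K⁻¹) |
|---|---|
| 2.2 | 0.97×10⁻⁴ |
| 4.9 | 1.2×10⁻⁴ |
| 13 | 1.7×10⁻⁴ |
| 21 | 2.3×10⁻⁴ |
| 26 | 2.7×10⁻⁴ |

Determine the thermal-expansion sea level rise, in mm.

about 250 mm

Layer 1 at 21 °C → α = 2.3×10⁻⁴ K⁻¹
Layer 2 at 13 °C → α = 1.7×10⁻⁴ K⁻¹
Layer 3 at 2.2 °C → α = 0.97×10⁻⁴ K⁻¹
Layer 1: 1.9 × 220 × 2.3×10⁻⁴ = 0.09614 m
220–610 m: 0.73 × 390 × 1.7×10⁻⁴ = 0.048399 m
0.61 × 0.97×10⁻⁴ × 1700 = 0.100589 m
Δh = 0.09614 + 0.048399 + 0.100589 = 0.245128 m ≈ 250 mm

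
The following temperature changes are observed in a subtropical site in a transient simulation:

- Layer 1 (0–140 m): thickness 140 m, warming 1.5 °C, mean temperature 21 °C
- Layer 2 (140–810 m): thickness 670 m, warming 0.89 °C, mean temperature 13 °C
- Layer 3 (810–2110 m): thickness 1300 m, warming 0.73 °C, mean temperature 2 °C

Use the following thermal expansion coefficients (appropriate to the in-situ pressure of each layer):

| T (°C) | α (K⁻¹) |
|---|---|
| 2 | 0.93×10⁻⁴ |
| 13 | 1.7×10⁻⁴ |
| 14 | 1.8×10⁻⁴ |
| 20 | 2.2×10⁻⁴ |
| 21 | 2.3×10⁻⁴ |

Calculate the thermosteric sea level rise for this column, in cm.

Layer 1 at 21 °C → α = 2.3×10⁻⁴ K⁻¹
Layer 2 at 13 °C → α = 1.7×10⁻⁴ K⁻¹
Layer 3 at 2 °C → α = 0.93×10⁻⁴ K⁻¹
Layer 1: 140 × 2.3×10⁻⁴ × 1.5 = 0.04830 m
670 × 1.7×10⁻⁴ × 0.89 = 0.101371 m
Layer 3: 0.73 × 0.93×10⁻⁴ × 1300 = 0.088257 m
Δh = 0.04830 + 0.101371 + 0.088257 = 0.237928 m

Δh ≈ 23.8 cm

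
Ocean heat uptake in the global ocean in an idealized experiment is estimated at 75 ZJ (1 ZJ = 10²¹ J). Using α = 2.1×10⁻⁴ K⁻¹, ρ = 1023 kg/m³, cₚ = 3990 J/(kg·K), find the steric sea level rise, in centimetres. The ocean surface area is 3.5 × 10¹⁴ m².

Δh ≈ 1.1 cm

Per unit area: Q = 75×10²¹ / (3.5×10¹⁴) ≈ 2.143×10⁸ J/m²
Δh = αQ/(ρcₚ) = 2.1×10⁻⁴ × 2.143×10⁸ / (1023 × 3990) ≈ 0.011025 m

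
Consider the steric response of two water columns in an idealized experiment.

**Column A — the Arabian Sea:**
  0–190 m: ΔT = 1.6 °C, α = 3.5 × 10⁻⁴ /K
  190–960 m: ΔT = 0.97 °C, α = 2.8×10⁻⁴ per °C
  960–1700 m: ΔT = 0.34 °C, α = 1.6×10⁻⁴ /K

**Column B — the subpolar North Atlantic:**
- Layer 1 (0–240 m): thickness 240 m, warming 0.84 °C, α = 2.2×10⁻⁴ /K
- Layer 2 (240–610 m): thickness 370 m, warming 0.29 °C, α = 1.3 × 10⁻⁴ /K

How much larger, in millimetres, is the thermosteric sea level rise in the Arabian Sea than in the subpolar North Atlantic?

297 mm larger

A Layer 1: 1.6 × 3.5×10⁻⁴ × 190 = 0.10640 m
A Layer 2: 0.97 × 2.8×10⁻⁴ × 770 = 0.209132 m
A 960–1700 m: 1.6×10⁻⁴ × 740 × 0.34 = 0.040256 m
A total: 0.355788 m
B 0–240 m: 2.2×10⁻⁴ × 0.84 × 240 = 0.044352 m
B 240–610 m: 0.29 × 370 × 1.3×10⁻⁴ = 0.013949 m
B total: 0.058301 m
Difference: 0.355788 − 0.058301 = 0.297487 m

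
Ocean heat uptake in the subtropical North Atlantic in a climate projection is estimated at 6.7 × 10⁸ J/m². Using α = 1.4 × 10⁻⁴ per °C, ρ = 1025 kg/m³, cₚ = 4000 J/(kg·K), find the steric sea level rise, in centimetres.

2.29 cm of thermosteric rise

Δh = αQ/(ρcₚ) = 1.4×10⁻⁴ × 6.7×10⁸ / (1025 × 4000) ≈ 0.022878 m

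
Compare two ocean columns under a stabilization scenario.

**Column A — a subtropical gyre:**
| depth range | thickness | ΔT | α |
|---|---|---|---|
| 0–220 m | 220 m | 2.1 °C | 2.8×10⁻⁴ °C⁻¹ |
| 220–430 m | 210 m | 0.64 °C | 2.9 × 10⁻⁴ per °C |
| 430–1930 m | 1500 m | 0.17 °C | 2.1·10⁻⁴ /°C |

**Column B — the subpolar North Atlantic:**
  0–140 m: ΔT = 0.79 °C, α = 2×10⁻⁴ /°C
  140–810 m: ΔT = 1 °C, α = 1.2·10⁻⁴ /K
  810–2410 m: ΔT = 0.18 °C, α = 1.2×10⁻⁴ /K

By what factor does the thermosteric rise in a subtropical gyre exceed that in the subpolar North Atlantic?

A 0–220 m: 2.8×10⁻⁴ × 220 × 2.1 = 0.12936 m
A 220–430 m: 210 × 0.64 × 2.9×10⁻⁴ = 0.038976 m
A 1500 × 0.17 × 2.1×10⁻⁴ = 0.05355 m
A total: 0.221886 m
B 0–140 m: 2×10⁻⁴ × 0.79 × 140 = 0.02212 m
B 1.2×10⁻⁴ × 670 × 1 = 0.08040 m
B 1600 × 1.2×10⁻⁴ × 0.18 = 0.03456 m
B total: 0.13708 m
Ratio: 0.221886 / 0.13708 ≈ 1.619

1.6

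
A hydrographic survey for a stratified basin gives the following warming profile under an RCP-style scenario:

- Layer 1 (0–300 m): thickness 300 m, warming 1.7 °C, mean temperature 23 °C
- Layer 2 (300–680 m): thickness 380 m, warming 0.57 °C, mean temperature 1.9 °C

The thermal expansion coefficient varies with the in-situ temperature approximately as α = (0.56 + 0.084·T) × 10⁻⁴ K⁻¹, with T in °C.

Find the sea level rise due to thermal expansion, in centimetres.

about 14 cm

Layer 1: α = (0.56 + 0.084×23)×10⁻⁴ = 2.492×10⁻⁴ K⁻¹
Layer 2: α = (0.56 + 0.084×1.9)×10⁻⁴ = 0.7196×10⁻⁴ K⁻¹
Layer 1: 1.7 × 2.492×10⁻⁴ × 300 = 0.127092 m
0.7196×10⁻⁴ × 0.57 × 380 = 0.015586536 m
Δh = 0.127092 + 0.015586536 = 0.142678536 m ≈ 14 cm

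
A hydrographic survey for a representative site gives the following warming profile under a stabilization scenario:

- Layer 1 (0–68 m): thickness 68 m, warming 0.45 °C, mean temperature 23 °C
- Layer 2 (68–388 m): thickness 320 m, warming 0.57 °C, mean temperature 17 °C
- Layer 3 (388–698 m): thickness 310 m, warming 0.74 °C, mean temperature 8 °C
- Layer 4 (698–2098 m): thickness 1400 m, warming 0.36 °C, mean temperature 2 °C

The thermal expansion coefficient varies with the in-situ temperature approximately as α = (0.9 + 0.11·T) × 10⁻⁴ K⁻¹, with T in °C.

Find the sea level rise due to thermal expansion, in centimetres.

Layer 1: α = (0.9 + 0.11×23)×10⁻⁴ = 3.43×10⁻⁴ K⁻¹
Layer 2: α = (0.9 + 0.11×17)×10⁻⁴ = 2.77×10⁻⁴ K⁻¹
Layer 3: α = (0.9 + 0.11×8)×10⁻⁴ = 1.78×10⁻⁴ K⁻¹
Layer 4: α = (0.9 + 0.11×2)×10⁻⁴ = 1.12×10⁻⁴ K⁻¹
0–68 m: 3.43×10⁻⁴ × 0.45 × 68 = 0.0104958 m
320 × 2.77×10⁻⁴ × 0.57 = 0.0505248 m
Layer 3: 310 × 0.74 × 1.78×10⁻⁴ = 0.0408332 m
1400 × 0.36 × 1.12×10⁻⁴ = 0.056448 m
Δh = 0.0104958 + 0.0505248 + 0.0408332 + 0.056448 = 0.1583018 m

16 cm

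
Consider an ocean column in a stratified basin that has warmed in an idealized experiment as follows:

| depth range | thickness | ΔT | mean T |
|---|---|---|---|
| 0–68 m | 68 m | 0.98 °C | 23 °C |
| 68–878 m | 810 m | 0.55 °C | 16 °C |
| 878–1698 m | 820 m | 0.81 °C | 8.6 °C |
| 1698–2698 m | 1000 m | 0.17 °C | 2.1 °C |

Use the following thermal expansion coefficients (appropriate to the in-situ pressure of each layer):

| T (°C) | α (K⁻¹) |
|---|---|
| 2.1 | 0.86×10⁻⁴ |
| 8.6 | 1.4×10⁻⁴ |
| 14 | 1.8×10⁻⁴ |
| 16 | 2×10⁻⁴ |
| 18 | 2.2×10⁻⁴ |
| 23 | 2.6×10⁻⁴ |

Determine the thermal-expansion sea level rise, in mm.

Layer 1 at 23 °C → α = 2.6×10⁻⁴ K⁻¹
Layer 2 at 16 °C → α = 2×10⁻⁴ K⁻¹
Layer 3 at 8.6 °C → α = 1.4×10⁻⁴ K⁻¹
Layer 4 at 2.1 °C → α = 0.86×10⁻⁴ K⁻¹
Layer 1: 68 × 0.98 × 2.6×10⁻⁴ = 0.0173264 m
Layer 2: 0.55 × 2×10⁻⁴ × 810 = 0.08910 m
878–1698 m: 1.4×10⁻⁴ × 820 × 0.81 = 0.092988 m
Layer 4: 1000 × 0.86×10⁻⁴ × 0.17 = 0.01462 m
Δh = 0.0173264 + 0.08910 + 0.092988 + 0.01462 = 0.2140344 m ≈ 210 mm

210 mm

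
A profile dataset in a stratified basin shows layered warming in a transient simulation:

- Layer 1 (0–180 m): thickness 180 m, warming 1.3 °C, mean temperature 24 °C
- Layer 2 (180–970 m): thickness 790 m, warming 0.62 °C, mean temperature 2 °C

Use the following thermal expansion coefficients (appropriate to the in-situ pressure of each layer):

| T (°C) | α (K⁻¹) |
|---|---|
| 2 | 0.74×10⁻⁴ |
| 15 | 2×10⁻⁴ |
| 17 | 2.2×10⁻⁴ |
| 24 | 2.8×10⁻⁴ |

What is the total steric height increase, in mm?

102 mm of thermosteric rise

Layer 1 at 24 °C → α = 2.8×10⁻⁴ K⁻¹
Layer 2 at 2 °C → α = 0.74×10⁻⁴ K⁻¹
180 × 1.3 × 2.8×10⁻⁴ = 0.06552 m
0.74×10⁻⁴ × 790 × 0.62 = 0.0362452 m
Δh = 0.06552 + 0.0362452 = 0.1017652 m ≈ 102 mm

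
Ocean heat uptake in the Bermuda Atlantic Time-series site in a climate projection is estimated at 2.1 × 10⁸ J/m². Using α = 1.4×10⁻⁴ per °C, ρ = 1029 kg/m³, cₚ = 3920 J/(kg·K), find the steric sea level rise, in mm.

Δh ≈ 7.29 mm

Δh = αQ/(ρcₚ) = 1.4×10⁻⁴ × 2.1×10⁸ / (1029 × 3920) ≈ 0.0072886 m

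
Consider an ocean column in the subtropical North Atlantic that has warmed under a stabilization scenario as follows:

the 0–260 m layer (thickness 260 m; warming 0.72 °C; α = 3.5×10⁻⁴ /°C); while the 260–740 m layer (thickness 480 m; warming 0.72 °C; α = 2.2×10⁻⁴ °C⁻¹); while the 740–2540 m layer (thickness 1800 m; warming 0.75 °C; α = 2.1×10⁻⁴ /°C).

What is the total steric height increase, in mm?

0.72 × 260 × 3.5×10⁻⁴ = 0.06552 m
Layer 2: 480 × 2.2×10⁻⁴ × 0.72 = 0.076032 m
740–2540 m: 1800 × 0.75 × 2.1×10⁻⁴ = 0.28350 m
Δh = 0.06552 + 0.076032 + 0.28350 = 0.425052 m ≈ 430 mm

Δh ≈ 430 mm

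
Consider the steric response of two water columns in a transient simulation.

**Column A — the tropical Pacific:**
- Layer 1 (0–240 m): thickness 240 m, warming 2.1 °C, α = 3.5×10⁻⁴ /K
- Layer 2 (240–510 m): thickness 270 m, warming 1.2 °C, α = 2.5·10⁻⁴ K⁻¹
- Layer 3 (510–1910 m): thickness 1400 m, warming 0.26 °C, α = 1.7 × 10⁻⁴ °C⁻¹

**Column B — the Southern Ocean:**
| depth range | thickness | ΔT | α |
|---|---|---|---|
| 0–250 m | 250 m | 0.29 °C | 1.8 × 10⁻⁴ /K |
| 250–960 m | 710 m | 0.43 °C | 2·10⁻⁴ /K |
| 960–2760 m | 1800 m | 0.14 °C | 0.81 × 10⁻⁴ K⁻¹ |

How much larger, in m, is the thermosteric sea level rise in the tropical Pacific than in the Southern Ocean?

A 0–240 m: 240 × 3.5×10⁻⁴ × 2.1 = 0.17640 m
A Layer 2: 2.5×10⁻⁴ × 1.2 × 270 = 0.08100 m
A 1400 × 1.7×10⁻⁴ × 0.26 = 0.06188 m
A total: 0.31928 m
B 0–250 m: 250 × 0.29 × 1.8×10⁻⁴ = 0.01305 m
B 710 × 0.43 × 2×10⁻⁴ = 0.06106 m
B 0.14 × 0.81×10⁻⁴ × 1800 = 0.020412 m
B total: 0.094522 m
Difference: 0.31928 − 0.094522 = 0.224758 m

Δh_A − Δh_B ≈ 0.225 m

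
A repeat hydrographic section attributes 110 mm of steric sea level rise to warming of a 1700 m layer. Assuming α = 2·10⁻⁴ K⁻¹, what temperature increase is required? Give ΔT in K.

ΔT = Δh/(αH) = 0.11 / (2×10⁻⁴ × 1700) ≈ 0.3235 K

about 0.324 K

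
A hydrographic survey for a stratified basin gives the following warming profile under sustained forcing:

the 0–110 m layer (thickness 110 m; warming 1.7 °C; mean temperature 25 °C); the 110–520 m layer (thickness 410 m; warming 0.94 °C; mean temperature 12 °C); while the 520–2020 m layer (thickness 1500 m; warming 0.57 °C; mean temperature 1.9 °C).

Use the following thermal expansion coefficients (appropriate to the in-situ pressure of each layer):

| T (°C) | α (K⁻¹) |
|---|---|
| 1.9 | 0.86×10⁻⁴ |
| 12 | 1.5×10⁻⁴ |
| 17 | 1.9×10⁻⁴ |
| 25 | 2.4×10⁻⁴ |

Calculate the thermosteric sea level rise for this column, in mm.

about 176 mm

Layer 1 at 25 °C → α = 2.4×10⁻⁴ K⁻¹
Layer 2 at 12 °C → α = 1.5×10⁻⁴ K⁻¹
Layer 3 at 1.9 °C → α = 0.86×10⁻⁴ K⁻¹
2.4×10⁻⁴ × 110 × 1.7 = 0.04488 m
410 × 0.94 × 1.5×10⁻⁴ = 0.05781 m
1500 × 0.57 × 0.86×10⁻⁴ = 0.07353 m
Δh = 0.04488 + 0.05781 + 0.07353 = 0.17622 m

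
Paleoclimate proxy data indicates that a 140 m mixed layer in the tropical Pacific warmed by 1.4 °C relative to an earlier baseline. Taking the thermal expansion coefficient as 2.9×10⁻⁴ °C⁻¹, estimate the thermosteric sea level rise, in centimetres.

Δh = αΔT·H = 2.9×10⁻⁴ × 1.4 × 140 = 0.05684 m

5.68 cm of thermosteric rise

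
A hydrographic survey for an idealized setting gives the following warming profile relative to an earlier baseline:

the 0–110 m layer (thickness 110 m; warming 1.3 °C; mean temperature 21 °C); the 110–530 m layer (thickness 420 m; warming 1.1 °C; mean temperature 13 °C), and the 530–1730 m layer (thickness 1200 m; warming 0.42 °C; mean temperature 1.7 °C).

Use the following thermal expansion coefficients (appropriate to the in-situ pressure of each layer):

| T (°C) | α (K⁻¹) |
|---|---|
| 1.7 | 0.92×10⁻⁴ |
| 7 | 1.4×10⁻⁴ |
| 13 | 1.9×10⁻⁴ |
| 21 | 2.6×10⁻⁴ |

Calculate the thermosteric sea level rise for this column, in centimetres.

Layer 1 at 21 °C → α = 2.6×10⁻⁴ K⁻¹
Layer 2 at 13 °C → α = 1.9×10⁻⁴ K⁻¹
Layer 3 at 1.7 °C → α = 0.92×10⁻⁴ K⁻¹
110 × 1.3 × 2.6×10⁻⁴ = 0.03718 m
420 × 1.1 × 1.9×10⁻⁴ = 0.08778 m
Layer 3: 1200 × 0.92×10⁻⁴ × 0.42 = 0.046368 m
Δh = 0.03718 + 0.08778 + 0.046368 = 0.171328 m ≈ 17.1 cm

Δh = 17.1 cm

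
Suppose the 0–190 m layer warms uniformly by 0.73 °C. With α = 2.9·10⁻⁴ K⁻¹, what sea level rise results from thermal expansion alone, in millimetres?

Δh = αΔT·H = 2.9×10⁻⁴ × 0.73 × 190 = 0.040223 m

40.2 mm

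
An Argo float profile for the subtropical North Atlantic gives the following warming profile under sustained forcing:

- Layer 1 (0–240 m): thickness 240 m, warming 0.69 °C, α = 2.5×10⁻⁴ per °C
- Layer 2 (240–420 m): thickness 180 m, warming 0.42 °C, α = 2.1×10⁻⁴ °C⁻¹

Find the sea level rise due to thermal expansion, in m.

2.5×10⁻⁴ × 240 × 0.69 = 0.04140 m
0.42 × 180 × 2.1×10⁻⁴ = 0.015876 m
Δh = 0.04140 + 0.015876 = 0.057276 m

0.0573 m of thermosteric rise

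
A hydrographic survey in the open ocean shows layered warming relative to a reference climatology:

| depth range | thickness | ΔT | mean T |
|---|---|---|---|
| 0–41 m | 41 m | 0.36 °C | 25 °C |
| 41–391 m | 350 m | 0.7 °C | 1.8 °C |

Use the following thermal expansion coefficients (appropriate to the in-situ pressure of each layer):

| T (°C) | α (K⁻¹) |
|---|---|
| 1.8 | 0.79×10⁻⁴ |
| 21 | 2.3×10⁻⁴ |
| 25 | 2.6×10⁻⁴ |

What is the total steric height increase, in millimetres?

Δh ≈ 23 mm

Layer 1 at 25 °C → α = 2.6×10⁻⁴ K⁻¹
Layer 2 at 1.8 °C → α = 0.79×10⁻⁴ K⁻¹
Layer 1: 0.36 × 41 × 2.6×10⁻⁴ = 0.0038376 m
41–391 m: 0.7 × 350 × 0.79×10⁻⁴ = 0.019355 m
Δh = 0.0038376 + 0.019355 = 0.0231926 m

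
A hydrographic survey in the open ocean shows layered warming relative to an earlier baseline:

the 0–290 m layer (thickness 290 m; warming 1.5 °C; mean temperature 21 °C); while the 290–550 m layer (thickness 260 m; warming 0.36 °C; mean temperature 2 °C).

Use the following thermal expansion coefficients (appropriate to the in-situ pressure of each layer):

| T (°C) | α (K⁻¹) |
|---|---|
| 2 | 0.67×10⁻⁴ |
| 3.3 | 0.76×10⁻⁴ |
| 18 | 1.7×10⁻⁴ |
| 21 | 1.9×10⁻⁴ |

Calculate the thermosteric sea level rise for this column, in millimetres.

88.9 mm of thermosteric rise

Layer 1 at 21 °C → α = 1.9×10⁻⁴ K⁻¹
Layer 2 at 2 °C → α = 0.67×10⁻⁴ K⁻¹
Layer 1: 290 × 1.5 × 1.9×10⁻⁴ = 0.08265 m
Layer 2: 0.36 × 0.67×10⁻⁴ × 260 = 0.0062712 m
Δh = 0.08265 + 0.0062712 = 0.0889212 m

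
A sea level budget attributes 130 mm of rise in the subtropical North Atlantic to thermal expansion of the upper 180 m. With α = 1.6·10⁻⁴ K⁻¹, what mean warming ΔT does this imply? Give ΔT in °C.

ΔT = Δh/(αH) = 0.13 / (1.6×10⁻⁴ × 180) ≈ 4.514 °C

ΔT ≈ 4.5 °C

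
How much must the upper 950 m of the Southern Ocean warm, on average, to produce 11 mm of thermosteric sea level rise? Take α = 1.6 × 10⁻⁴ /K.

0.0724 °C

ΔT = Δh/(αH) = 0.011 / (1.6×10⁻⁴ × 950) ≈ 0.07237 °C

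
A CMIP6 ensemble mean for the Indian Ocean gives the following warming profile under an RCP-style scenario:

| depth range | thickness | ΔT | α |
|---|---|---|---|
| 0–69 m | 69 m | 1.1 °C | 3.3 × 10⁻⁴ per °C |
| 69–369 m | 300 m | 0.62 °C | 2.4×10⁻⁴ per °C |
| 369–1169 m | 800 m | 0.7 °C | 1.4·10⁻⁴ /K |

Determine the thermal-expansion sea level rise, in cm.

0–69 m: 1.1 × 3.3×10⁻⁴ × 69 = 0.025047 m
Layer 2: 300 × 2.4×10⁻⁴ × 0.62 = 0.04464 m
Layer 3: 1.4×10⁻⁴ × 800 × 0.7 = 0.07840 m
Δh = 0.025047 + 0.04464 + 0.07840 = 0.148087 m

Δh ≈ 15 cm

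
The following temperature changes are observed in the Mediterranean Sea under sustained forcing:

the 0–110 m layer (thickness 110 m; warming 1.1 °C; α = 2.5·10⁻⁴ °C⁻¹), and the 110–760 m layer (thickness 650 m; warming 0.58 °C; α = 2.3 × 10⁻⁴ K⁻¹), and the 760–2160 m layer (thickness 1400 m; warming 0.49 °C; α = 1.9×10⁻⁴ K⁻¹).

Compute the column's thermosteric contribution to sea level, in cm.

Layer 1: 110 × 1.1 × 2.5×10⁻⁴ = 0.03025 m
Layer 2: 0.58 × 650 × 2.3×10⁻⁴ = 0.08671 m
Layer 3: 0.49 × 1.9×10⁻⁴ × 1400 = 0.13034 m
Δh = 0.03025 + 0.08671 + 0.13034 = 0.24730 m

24.7 cm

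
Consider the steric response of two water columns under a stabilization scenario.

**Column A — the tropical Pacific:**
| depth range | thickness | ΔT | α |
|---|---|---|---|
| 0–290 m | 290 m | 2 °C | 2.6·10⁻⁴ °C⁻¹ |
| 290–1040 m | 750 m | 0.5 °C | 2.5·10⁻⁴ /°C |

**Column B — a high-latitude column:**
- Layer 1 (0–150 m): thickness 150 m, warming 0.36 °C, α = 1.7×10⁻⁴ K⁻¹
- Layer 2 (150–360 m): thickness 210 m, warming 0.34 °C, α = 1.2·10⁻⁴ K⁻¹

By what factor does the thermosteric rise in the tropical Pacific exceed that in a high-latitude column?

A 290 × 2.6×10⁻⁴ × 2 = 0.15080 m
A 290–1040 m: 2.5×10⁻⁴ × 0.5 × 750 = 0.09375 m
A total: 0.24455 m
B 0–150 m: 150 × 1.7×10⁻⁴ × 0.36 = 0.00918 m
B 0.34 × 210 × 1.2×10⁻⁴ = 0.008568 m
B total: 0.017748 m
Ratio: 0.24455 / 0.017748 ≈ 13.78

13.8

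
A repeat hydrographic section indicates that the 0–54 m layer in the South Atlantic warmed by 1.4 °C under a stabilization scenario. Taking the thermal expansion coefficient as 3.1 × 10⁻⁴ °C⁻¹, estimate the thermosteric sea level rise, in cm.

Δh = αΔT·H = 3.1×10⁻⁴ × 1.4 × 54 = 0.023436 m

about 2.3 cm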